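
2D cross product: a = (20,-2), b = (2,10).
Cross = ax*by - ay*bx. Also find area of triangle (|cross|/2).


cross = 20*10 + 2*2 = 200 + 4 = 204
Triangle area = |204|/2 = 204/2 = 102.0000

cross = 204, triangle area = 102.0000


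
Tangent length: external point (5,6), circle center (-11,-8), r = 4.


d = sqrt((5+ 11)^2 + (6+ 8)^2) = sqrt(256+196) = 21.2603
L = sqrt(452.0000 - 16) = sqrt(436.0000) = 20.8806

20.8806


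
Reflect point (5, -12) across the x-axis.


Reflection rule for x-axis: (x, -y)
(5, -12) -> (5, 12)

(5, 12)


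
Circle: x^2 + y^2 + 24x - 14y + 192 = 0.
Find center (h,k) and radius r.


h = -D/2 = -24/2 = -12
k = -E/2 = 14/2 = 7
r^2 = h^2 + k^2 - F = 144 + 49 - 192 = 1
r = 1

Center (-12, 7), radius = 1


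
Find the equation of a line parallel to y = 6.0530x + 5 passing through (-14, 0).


Parallel lines have equal slopes.
m2 = 6.0530
b2 = 0 - 6.0530*(-14) = 84.7420

y = 6.0530x + 84.7420


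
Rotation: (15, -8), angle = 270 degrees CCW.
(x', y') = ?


cos(270) = 0, sin(270) = -1
x' = 15*0 + 8*(-1) = -8
y' = 15*(-1) - 8*0 = -15

(-8, -15)


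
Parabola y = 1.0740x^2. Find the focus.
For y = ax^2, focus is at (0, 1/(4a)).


a = 1.0740
4a = 4.2960
focus = (0, 1/4.2960) = (0, 0.2328)

Focus = (0, 0.2328)


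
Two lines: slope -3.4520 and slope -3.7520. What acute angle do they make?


m1-m2 = 0.3
1+m1*m2 = 13.951904
tan(theta) = |0.3/13.951904| = 0.021502
theta = arctan(|0.3/13.951904|) = 1.2318 degrees (acute angle)

1.2318 degrees


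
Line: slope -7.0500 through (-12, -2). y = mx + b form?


y + 2 = -7.0500(x + 12)
y = -7.0500x - 2 + 7.0500*(-12)
y = -7.0500x - 86.6000

y = -7.0500x - 86.6000


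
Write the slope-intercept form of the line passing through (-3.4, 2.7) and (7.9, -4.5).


m = (-7.2)/(11.3) = -0.6372
b = y1 - m*x1 = 2.7 - (-7.2*(-3.4))/(11.3) = 2.7 - 2.1664 = 0.5336

y = -0.6372x + 0.5336


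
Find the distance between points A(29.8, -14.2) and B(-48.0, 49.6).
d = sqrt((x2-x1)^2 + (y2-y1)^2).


dx = -48.0 - 29.8 = -77.8
dy = 49.6 + 14.2 = 63.8
d = sqrt(6052.84 + 4070.44) = sqrt(10123.28) = 100.6145

100.6145


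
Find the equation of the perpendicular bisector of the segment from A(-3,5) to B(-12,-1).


Midpoint = (-7.5, 2)
Slope of AB = dy/dx = -6/(-9) = 0.6667
Perp slope = -dx/dy = -9/6 = -1.5000
b = My - (perp slope)*Mx = 2 + (-9*(-7.5))/(-6) = 2 - 11.2500 = -9.2500

y = -1.5000x - 9.2500


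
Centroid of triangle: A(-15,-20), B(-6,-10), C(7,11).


Gx = (-15- 6+7)/3 = -14/3 = -4.6667
Gy = (-20- 10+11)/3 = -19/3 = -6.3333

G = (-4.6667, -6.3333)


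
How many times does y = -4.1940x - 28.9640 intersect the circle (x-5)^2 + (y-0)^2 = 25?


Substitute y = -4.1940x - 28.9640: (x-5)^2 + (-4.1940x- 28.9640-0)^2 = 25
Expand to Ax^2 + Bx + C = 0, where b-k = -28.964
A = 1+m^2 = 18.589636
B = 2(m(b-k) - h) = 2(-4.1940*(-28.964) - 5) = 232.950032
C = h^2 + (b-k)^2 - r^2 = 25 + 838.913296 - 25 = 838.913296
disc = B^2-4AC = 54265.7174 - 62380.3712 = -8114.6538
disc < 0

0 intersection points


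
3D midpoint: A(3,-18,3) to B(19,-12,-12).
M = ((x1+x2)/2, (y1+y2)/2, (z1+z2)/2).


Mx = (3+19)/2 = 11.0000
My = (-18- 12)/2 = -15.0000
Mz = (3- 12)/2 = -4.5000

M = (11.0000, -15.0000, -4.5000)


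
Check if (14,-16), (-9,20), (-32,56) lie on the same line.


14*(20-56) - 9*(56+ 16) - 32*(-16-20)
= -504 - 648 + 1152 = 0

Yes, collinear (determinant = 0)


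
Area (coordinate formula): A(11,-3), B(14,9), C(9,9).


11*(9-9) = 0
14*(9+ 3) = 168
9*(-3-9) = -108
sum = 60
Area = |60|/2 = 30.0000

30.0000 sq units


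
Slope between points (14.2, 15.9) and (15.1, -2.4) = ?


dy = -2.4 - 15.9 = -18.3
dx = 15.1 - 14.2 = 0.9
m = -18.3/0.9 = -20.3333

m = -20.3333


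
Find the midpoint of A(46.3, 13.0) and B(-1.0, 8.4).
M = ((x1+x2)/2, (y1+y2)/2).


Mx = (46.3 - 1.0)/2 = 45.3/2 = 22.6500
My = (13.0 + 8.4)/2 = 21.4/2 = 10.7000

(22.6500, 10.7000)


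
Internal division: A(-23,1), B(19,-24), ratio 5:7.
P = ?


Px = (5*19 + 7*(-23))/12 = -66/12 = -5.5000
Py = (5*(-24) + 7*1)/12 = -113/12 = -9.4167

P = (-5.5000, -9.4167)


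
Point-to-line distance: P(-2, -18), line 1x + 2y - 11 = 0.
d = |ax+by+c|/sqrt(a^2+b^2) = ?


|1*(-2) + 2*(-18) - 11| = |-49| = 49
sqrt(1 + 4) = sqrt(5) = 2.2361
d = 49/sqrt(5) = 21.9135

21.9135


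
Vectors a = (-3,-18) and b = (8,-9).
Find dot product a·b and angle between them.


a·b = -3*8 - 18*(-9) = -24 + 162 = 138
|a| = sqrt(9+324) = 18.2483
|b| = sqrt(64+81) = 12.0416
cos(theta) = 138/(sqrt(333)*sqrt(145)) = 138/sqrt(48285) = 0.628019
theta = arccos(138/sqrt(48285)) = 51.0959 degrees

a·b = 138, theta = 51.0959 deg


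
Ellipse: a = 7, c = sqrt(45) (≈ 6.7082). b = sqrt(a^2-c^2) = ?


b^2 = 7^2 - (sqrt(45))^2 = 49 - 45 = 4
b = sqrt(4) = 2

b = 2


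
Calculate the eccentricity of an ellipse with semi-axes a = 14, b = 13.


c = sqrt(196-169) = sqrt(27) = 5.1962
e = c/a = sqrt(27)/14 = 0.3712

e = 0.3712


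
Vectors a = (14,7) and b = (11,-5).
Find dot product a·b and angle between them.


a·b = 14*11 + 7*(-5) = 154 - 35 = 119
|a| = sqrt(196+49) = 15.6525
|b| = sqrt(121+25) = 12.0830
cos(theta) = 119/(sqrt(245)*sqrt(146)) = 119/sqrt(35770) = 0.629198
theta = arccos(119/sqrt(35770)) = 51.0090 degrees

a·b = 119, theta = 51.0090 deg


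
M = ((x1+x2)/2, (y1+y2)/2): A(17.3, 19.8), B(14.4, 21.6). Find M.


Mx = (17.3 + 14.4)/2 = 31.7/2 = 15.8500
My = (19.8 + 21.6)/2 = 41.4/2 = 20.7000

(15.8500, 20.7000)


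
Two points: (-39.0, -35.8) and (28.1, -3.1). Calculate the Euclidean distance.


dx = 28.1 + 39.0 = 67.1
dy = -3.1 + 35.8 = 32.7
d = sqrt(4502.41 + 1069.29) = sqrt(5571.7) = 74.6438

74.6438


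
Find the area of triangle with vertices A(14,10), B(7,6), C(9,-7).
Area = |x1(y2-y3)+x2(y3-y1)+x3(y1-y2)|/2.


14*(6+ 7) = 182
7*(-7-10) = -119
9*(10-6) = 36
sum = 99
Area = |99|/2 = 49.5000

49.5000 sq units


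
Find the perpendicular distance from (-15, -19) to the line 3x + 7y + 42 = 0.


|3*(-15) + 7*(-19) + 42| = |-136| = 136
sqrt(9 + 49) = sqrt(58) = 7.6158
d = 136/sqrt(58) = 17.8577

17.8577


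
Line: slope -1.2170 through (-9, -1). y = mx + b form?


y + 1 = -1.2170(x + 9)
y = -1.2170x - 1 + 1.2170*(-9)
y = -1.2170x - 11.9530

y = -1.2170x - 11.9530


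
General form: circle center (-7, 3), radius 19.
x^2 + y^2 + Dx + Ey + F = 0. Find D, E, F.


(x+ 7)^2 + (y-3)^2 = 19^2
D = -2h = 14, E = -2k = -6
F = h^2+k^2-r^2 = 49+9-361 = -303

D = 14, E = -6, F = -303


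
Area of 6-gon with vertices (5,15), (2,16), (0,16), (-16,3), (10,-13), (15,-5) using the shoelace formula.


sum(xi*y_{i+1}) = 5*16 + 2*16 + 0*3 - 16*(-13) + 10*(-5) + 15*15 = 495
sum(yi*x_{i+1}) = 15*2 + 16*0 + 16*(-16) + 3*10 - 13*15 - 5*5 = -416
Area = |495 + 416|/2 = 911/2 = 455.5000

455.5000 sq units


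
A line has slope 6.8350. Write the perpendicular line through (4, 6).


Perpendicular slope = -1/m1 = -1/6.8350 = -0.1463
b2 = y0 - m2*x0 = 6 + 4/6.8350 = 6 + 0.5852 = 6.5852

y = -0.1463x + 6.5852


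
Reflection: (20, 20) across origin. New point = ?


Reflection rule for origin: (-x, -y)
(20, 20) -> (-20, -20)

(-20, -20)


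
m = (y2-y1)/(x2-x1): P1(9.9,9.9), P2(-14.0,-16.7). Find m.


dy = -16.7 - 9.9 = -26.6
dx = -14.0 - 9.9 = -23.9
m = -26.6/(-23.9) = 1.1130

m = 1.1130


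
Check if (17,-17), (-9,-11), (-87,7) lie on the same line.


17*(-11-7) - 9*(7+ 17) - 87*(-17+ 11)
= -306 - 216 + 522 = 0

Yes, collinear (determinant = 0)


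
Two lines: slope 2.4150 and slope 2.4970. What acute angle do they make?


m1-m2 = -0.082
1+m1*m2 = 7.030255
tan(theta) = |-0.082/7.030255| = 0.011664
theta = arctan(|-0.082/7.030255|) = 0.6683 degrees (acute angle)

0.6683 degrees


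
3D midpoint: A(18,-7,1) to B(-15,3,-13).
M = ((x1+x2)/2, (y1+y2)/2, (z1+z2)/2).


Mx = (18- 15)/2 = 1.5000
My = (-7+3)/2 = -2.0000
Mz = (1- 13)/2 = -6.0000

M = (1.5000, -2.0000, -6.0000)


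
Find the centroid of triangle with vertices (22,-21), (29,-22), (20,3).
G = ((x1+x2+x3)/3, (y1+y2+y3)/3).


Gx = (22+29+20)/3 = 71/3 = 23.6667
Gy = (-21- 22+3)/3 = -40/3 = -13.3333

G = (23.6667, -13.3333)


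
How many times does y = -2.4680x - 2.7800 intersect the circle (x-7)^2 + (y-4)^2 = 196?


Substitute y = -2.4680x - 2.7800: (x-7)^2 + (-2.4680x- 2.7800-4)^2 = 196
Expand to Ax^2 + Bx + C = 0, where b-k = -6.78
A = 1+m^2 = 7.091024
B = 2(m(b-k) - h) = 2(-2.4680*(-6.78) - 7) = 19.46608
C = h^2 + (b-k)^2 - r^2 = 49 + 45.9684 - 196 = -101.0316
disc = B^2-4AC = 378.9283 + 2865.6700 = 3244.5983
disc > 0

2 intersection points


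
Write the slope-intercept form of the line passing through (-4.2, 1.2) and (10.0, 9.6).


m = (8.4)/(14.2) = 0.5915
b = y1 - m*x1 = 1.2 - (8.4*(-4.2))/(14.2) = 1.2 + 2.4845 = 3.6845

y = 0.5915x + 3.6845


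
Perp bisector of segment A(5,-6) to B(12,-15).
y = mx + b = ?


Midpoint = (8.5, -10.5)
Slope of AB = dy/dx = -9/7 = -1.2857
Perp slope = -dx/dy = 7/9 = 0.7778
b = My - (perp slope)*Mx = -10.5 + (7*8.5)/(-9) = -10.5 - 6.6111 = -17.1111

y = 0.7778x - 17.1111


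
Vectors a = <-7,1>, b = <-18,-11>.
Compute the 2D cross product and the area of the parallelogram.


cross = -7*(-11) - 1*(-18) = 77 + 18 = 95
Parallelogram area = |95| = 95

cross = 95, parallelogram area = 95


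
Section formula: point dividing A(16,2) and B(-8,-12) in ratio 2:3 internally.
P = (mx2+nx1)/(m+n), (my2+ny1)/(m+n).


Px = (2*(-8) + 3*16)/5 = 32/5 = 6.4000
Py = (2*(-12) + 3*2)/5 = -18/5 = -3.6000

P = (6.4000, -3.6000)


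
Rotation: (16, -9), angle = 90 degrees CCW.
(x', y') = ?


cos(90) = 0, sin(90) = 1
x' = 16*0 + 9*1 = 9
y' = 16*1 - 9*0 = 16

(9, 16)


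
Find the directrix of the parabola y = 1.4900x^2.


a = 1.4900
1/(4a) = 0.1678
directrix: y = -0.1678 = -0.1678

y = -0.1678


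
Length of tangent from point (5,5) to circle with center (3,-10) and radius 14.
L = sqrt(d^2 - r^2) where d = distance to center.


d = sqrt((5-3)^2 + (5+ 10)^2) = sqrt(4+225) = 15.1327
L = sqrt(229.0000 - 196) = sqrt(33.0000) = 5.7446

5.7446


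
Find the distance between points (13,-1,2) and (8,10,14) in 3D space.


dx=-5, dy=11, dz=12
d = sqrt(25+121+144) = sqrt(290) = 17.0294

17.0294


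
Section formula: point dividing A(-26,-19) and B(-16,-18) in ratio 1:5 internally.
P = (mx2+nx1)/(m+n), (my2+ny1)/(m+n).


Px = (1*(-16) + 5*(-26))/6 = -146/6 = -24.3333
Py = (1*(-18) + 5*(-19))/6 = -113/6 = -18.8333

P = (-24.3333, -18.8333)


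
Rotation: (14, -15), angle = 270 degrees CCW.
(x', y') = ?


cos(270) = 0, sin(270) = -1
x' = 14*0 + 15*(-1) = -15
y' = 14*(-1) - 15*0 = -14

(-15, -14)


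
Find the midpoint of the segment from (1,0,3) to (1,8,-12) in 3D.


Mx = (1+1)/2 = 1.0000
My = (0+8)/2 = 4.0000
Mz = (3- 12)/2 = -4.5000

M = (1.0000, 4.0000, -4.5000)


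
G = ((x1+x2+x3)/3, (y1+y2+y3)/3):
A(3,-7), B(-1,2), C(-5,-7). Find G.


Gx = (3- 1- 5)/3 = -3/3 = -1.0000
Gy = (-7+2- 7)/3 = -12/3 = -4.0000

G = (-1.0000, -4.0000)


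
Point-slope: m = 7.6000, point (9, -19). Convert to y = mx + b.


y + 19 = 7.6000(x - 9)
y = 7.6000x - 19 - 7.6000*9
y = 7.6000x - 87.4000

y = 7.6000x - 87.4000


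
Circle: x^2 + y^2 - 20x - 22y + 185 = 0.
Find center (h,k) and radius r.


h = -D/2 = 20/2 = 10
k = -E/2 = 22/2 = 11
r^2 = h^2 + k^2 - F = 100 + 121 - 185 = 36
r = 6

Center (10, 11), radius = 6


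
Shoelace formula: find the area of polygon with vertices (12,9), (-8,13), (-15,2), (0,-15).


sum(xi*y_{i+1}) = 12*13 - 8*2 - 15*(-15) + 0*9 = 365
sum(yi*x_{i+1}) = 9*(-8) + 13*(-15) + 2*0 - 15*12 = -447
Area = |365 + 447|/2 = 812/2 = 406.0000

406.0000 sq units


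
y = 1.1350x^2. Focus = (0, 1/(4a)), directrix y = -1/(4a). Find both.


a = 1.1350
1/(4a) = 0.2203
Focus = (0, 0.2203)
Directrix: y = -0.2203

Focus = (0, 0.2203), Directrix: y = -0.2203


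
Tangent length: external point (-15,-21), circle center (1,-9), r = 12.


d = sqrt((-15-1)^2 + (-21+ 9)^2) = sqrt(256+144) = 20.0000
L = sqrt(400.0000 - 144) = sqrt(256.0000) = 16.0000

16.0000


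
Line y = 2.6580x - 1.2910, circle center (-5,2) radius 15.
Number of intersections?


Substitute y = 2.6580x - 1.2910: (x+ 5)^2 + (2.6580x- 1.2910-2)^2 = 225
Expand to Ax^2 + Bx + C = 0, where b-k = -3.291
A = 1+m^2 = 8.064964
B = 2(m(b-k) - h) = 2(2.6580*(-3.291) + 5) = -7.494956
C = h^2 + (b-k)^2 - r^2 = 25 + 10.830681 - 225 = -189.169319
disc = B^2-4AC = 56.1744 + 6102.5750 = 6158.7494
disc > 0

2 intersection points


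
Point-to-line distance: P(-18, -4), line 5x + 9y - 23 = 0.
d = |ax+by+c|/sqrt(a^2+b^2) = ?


|5*(-18) + 9*(-4) - 23| = |-149| = 149
sqrt(25 + 81) = sqrt(106) = 10.2956
d = 149/sqrt(106) = 14.4722

14.4722


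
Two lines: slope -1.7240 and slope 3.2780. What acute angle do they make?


m1-m2 = -5.002
1+m1*m2 = -4.651272
tan(theta) = |-5.002/(-4.651272)| = 1.075405
theta = arctan(|-5.002/(-4.651272)|) = 47.0808 degrees (acute angle)

47.0808 degrees


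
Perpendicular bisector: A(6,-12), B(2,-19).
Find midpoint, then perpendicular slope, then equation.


Midpoint = (4, -15.5)
Slope of AB = dy/dx = -7/(-4) = 1.7500
Perp slope = -dx/dy = -4/7 = -0.5714
b = My - (perp slope)*Mx = -15.5 + (-4*4)/(-7) = -15.5 + 2.2857 = -13.2143

y = -0.5714x - 13.2143


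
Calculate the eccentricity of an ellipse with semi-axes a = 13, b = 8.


c = sqrt(169-64) = sqrt(105) = 10.2470
e = c/a = sqrt(105)/13 = 0.7882

e = 0.7882


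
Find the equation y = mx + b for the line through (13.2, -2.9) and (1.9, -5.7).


m = (-2.8)/(-11.3) = 0.2478
b = y1 - m*x1 = -2.9 - (-2.8*13.2)/(-11.3) = -2.9 - 3.2708 = -6.1708

y = 0.2478x - 6.1708


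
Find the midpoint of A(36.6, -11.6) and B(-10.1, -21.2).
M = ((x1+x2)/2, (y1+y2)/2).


Mx = (36.6 - 10.1)/2 = 26.5/2 = 13.2500
My = (-11.6 - 21.2)/2 = -32.8/2 = -16.4000

(13.2500, -16.4000)


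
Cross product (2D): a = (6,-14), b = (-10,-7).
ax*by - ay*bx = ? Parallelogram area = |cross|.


cross = 6*(-7) + 14*(-10) = -42 - 140 = -182
Parallelogram area = |-182| = 182

cross = -182, parallelogram area = 182


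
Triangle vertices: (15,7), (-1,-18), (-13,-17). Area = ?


15*(-18+ 17) = -15
-1*(-17-7) = 24
-13*(7+ 18) = -325
sum = -316
Area = |-316|/2 = 158.0000

158.0000 sq units


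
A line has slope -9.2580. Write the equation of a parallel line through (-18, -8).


Parallel lines have equal slopes.
m2 = -9.2580
b2 = -8 + 9.2580*(-18) = -174.6440

y = -9.2580x - 174.6440


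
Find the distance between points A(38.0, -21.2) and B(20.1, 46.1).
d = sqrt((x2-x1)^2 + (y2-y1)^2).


dx = 20.1 - 38.0 = -17.9
dy = 46.1 + 21.2 = 67.3
d = sqrt(320.41 + 4529.29) = sqrt(4849.7) = 69.6398

69.6398


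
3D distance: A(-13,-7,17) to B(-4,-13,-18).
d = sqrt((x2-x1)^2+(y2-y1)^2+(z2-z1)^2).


dx=9, dy=-6, dz=-35
d = sqrt(81+36+1225) = sqrt(1342) = 36.6333

36.6333


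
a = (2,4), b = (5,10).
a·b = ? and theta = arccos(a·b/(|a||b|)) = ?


a·b = 2*5 + 4*10 = 10 + 40 = 50
|a| = sqrt(4+16) = 4.4721
|b| = sqrt(25+100) = 11.1803
cos(theta) = 50/(sqrt(20)*sqrt(125)) = 50/sqrt(2500) = 1
theta = arccos(50/sqrt(2500)) = 0 degrees

a·b = 50, theta = 0 deg


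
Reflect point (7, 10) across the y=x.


Reflection rule for y=x: (y, x)
(7, 10) -> (10, 7)

(10, 7)


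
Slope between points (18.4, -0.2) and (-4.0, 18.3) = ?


dy = 18.3 + 0.2 = 18.5
dx = -4.0 - 18.4 = -22.4
m = 18.5/(-22.4) = -0.8259

m = -0.8259


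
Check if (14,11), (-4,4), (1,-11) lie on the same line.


14*(4+ 11) - 4*(-11-11) + 1*(11-4)
= 210 + 88 + 7 = 305

No, not collinear (determinant = 305)


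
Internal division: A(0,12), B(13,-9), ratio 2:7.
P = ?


Px = (2*13 + 7*0)/9 = 26/9 = 2.8889
Py = (2*(-9) + 7*12)/9 = 66/9 = 7.3333

P = (2.8889, 7.3333)


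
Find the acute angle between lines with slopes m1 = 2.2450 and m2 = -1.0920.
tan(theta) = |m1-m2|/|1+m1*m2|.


m1-m2 = 3.337
1+m1*m2 = -1.45154
tan(theta) = |3.337/(-1.45154)| = 2.298938
theta = arctan(|3.337/(-1.45154)|) = 66.4918 degrees (acute angle)

66.4918 degrees


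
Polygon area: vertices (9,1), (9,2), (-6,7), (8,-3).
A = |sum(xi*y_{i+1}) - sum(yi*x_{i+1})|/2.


sum(xi*y_{i+1}) = 9*2 + 9*7 - 6*(-3) + 8*1 = 107
sum(yi*x_{i+1}) = 1*9 + 2*(-6) + 7*8 - 3*9 = 26
Area = |107 - 26|/2 = 81/2 = 40.5000

40.5000 sq units


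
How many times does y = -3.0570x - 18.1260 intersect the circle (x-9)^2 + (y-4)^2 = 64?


Substitute y = -3.0570x - 18.1260: (x-9)^2 + (-3.0570x- 18.1260-4)^2 = 64
Expand to Ax^2 + Bx + C = 0, where b-k = -22.126
A = 1+m^2 = 10.345249
B = 2(m(b-k) - h) = 2(-3.0570*(-22.126) - 9) = 117.278364
C = h^2 + (b-k)^2 - r^2 = 81 + 489.559876 - 64 = 506.559876
disc = B^2-4AC = 13754.2147 - 20961.9522 = -7207.7375
disc < 0

0 intersection points


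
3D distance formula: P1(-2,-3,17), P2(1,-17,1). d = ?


dx=3, dy=-14, dz=-16
d = sqrt(9+196+256) = sqrt(461) = 21.4709

21.4709


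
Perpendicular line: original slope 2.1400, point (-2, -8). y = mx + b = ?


Perpendicular slope = -1/m1 = -1/2.1400 = -0.4673
b2 = y0 - m2*x0 = -8 - 2/2.1400 = -8 - 0.9346 = -8.9346

y = -0.4673x - 8.9346


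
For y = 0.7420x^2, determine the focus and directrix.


a = 0.7420
1/(4a) = 0.3369
Focus = (0, 0.3369)
Directrix: y = -0.3369

Focus = (0, 0.3369), Directrix: y = -0.3369


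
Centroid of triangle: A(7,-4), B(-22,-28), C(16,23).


Gx = (7- 22+16)/3 = 1/3 = 0.3333
Gy = (-4- 28+23)/3 = -9/3 = -3.0000

G = (0.3333, -3.0000)


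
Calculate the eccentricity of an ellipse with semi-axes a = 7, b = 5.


c = sqrt(49-25) = sqrt(24) = 4.8990
e = c/a = sqrt(24)/7 = 0.6999

e = 0.6999


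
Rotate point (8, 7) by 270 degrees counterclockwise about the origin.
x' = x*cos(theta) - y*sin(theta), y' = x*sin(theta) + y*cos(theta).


cos(270) = 0, sin(270) = -1
x' = 8*0 - 7*(-1) = 7
y' = 8*(-1) + 7*0 = -8

(7, -8)


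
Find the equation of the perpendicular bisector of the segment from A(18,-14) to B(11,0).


Midpoint = (14.5, -7)
Slope of AB = dy/dx = 14/(-7) = -2.0000
Perp slope = -dx/dy = 7/14 = 0.5000
b = My - (perp slope)*Mx = -7 + (-7*14.5)/14 = -7 - 7.2500 = -14.2500

y = 0.5000x - 14.2500


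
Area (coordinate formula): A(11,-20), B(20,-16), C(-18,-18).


11*(-16+ 18) = 22
20*(-18+ 20) = 40
-18*(-20+ 16) = 72
sum = 134
Area = |134|/2 = 67.0000

67.0000 sq units


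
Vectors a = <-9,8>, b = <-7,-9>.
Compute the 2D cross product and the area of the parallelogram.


cross = -9*(-9) - 8*(-7) = 81 + 56 = 137
Parallelogram area = |137| = 137

cross = 137, parallelogram area = 137


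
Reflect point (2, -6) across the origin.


Reflection rule for origin: (-x, -y)
(2, -6) -> (-2, 6)

(-2, 6)


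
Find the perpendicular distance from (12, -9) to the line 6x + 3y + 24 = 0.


|6*12 + 3*(-9) + 24| = |69| = 69
sqrt(36 + 9) = sqrt(45) = 6.7082
d = 69/sqrt(45) = 10.2859

10.2859


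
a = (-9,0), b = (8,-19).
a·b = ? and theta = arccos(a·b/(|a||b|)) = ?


a·b = -9*8 + 0*(-19) = -72 + 0 = -72
|a| = sqrt(81+0) = 9.0000
|b| = sqrt(64+361) = 20.6155
cos(theta) = -72/(sqrt(81)*sqrt(425)) = -72/sqrt(34425) = -0.388057
theta = arccos(-72/sqrt(34425)) = 112.8337 degrees

a·b = -72, theta = 112.8337 deg


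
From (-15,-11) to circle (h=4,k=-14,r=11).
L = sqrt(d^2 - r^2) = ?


d = sqrt((-15-4)^2 + (-11+ 14)^2) = sqrt(361+9) = 19.2354
L = sqrt(370.0000 - 121) = sqrt(249.0000) = 15.7797

15.7797


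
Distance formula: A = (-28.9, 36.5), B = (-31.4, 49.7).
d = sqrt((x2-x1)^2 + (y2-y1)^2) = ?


dx = -31.4 + 28.9 = -2.5
dy = 49.7 - 36.5 = 13.2
d = sqrt(6.25 + 174.24) = sqrt(180.49) = 13.4347

13.4347


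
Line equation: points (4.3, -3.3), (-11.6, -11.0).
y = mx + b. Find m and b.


m = (-7.7)/(-15.9) = 0.4843
b = y1 - m*x1 = -3.3 - (-7.7*4.3)/(-15.9) = -3.3 - 2.0824 = -5.3824

y = 0.4843x - 5.3824


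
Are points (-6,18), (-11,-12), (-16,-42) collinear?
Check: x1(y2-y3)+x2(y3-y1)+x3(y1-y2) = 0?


-6*(-12+ 42) - 11*(-42-18) - 16*(18+ 12)
= -180 + 660 - 480 = 0

Yes, collinear (determinant = 0)


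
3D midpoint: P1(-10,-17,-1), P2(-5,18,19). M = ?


Mx = (-10- 5)/2 = -7.5000
My = (-17+18)/2 = 0.5000
Mz = (-1+19)/2 = 9.0000

M = (-7.5000, 0.5000, 9.0000)


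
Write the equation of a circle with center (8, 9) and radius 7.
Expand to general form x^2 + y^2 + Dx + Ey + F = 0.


(x-8)^2 + (y-9)^2 = 7^2
D = -2h = -16, E = -2k = -18
F = h^2+k^2-r^2 = 64+81-49 = 96

x^2 + y^2 - 16x - 18y + 96 = 0


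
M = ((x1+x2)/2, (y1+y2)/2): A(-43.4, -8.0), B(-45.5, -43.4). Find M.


Mx = (-43.4 - 45.5)/2 = -88.9/2 = -44.4500
My = (-8.0 - 43.4)/2 = -51.4/2 = -25.7000

(-44.4500, -25.7000)


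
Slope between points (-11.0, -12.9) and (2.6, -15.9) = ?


dy = -15.9 + 12.9 = -3.0
dx = 2.6 + 11.0 = 13.6
m = -3.0/13.6 = -0.2206

m = -0.2206


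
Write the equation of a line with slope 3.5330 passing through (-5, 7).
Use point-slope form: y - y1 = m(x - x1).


y - 7 = 3.5330(x + 5)
y = 3.5330x + 7 - 3.5330*(-5)
y = 3.5330x + 24.6650

y = 3.5330x + 24.6650


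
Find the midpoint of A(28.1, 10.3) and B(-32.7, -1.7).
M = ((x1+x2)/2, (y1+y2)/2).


Mx = (28.1 - 32.7)/2 = -4.6/2 = -2.3000
My = (10.3 - 1.7)/2 = 8.6/2 = 4.3000

(-2.3000, 4.3000)


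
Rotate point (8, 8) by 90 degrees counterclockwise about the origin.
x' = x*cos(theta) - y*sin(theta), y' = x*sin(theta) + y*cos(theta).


cos(90) = 0, sin(90) = 1
x' = 8*0 - 8*1 = -8
y' = 8*1 + 8*0 = 8

(-8, 8)


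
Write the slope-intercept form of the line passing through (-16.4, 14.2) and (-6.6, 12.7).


m = (-1.5)/(9.8) = -0.1531
b = y1 - m*x1 = 14.2 - (-1.5*(-16.4))/(9.8) = 14.2 - 2.5102 = 11.6898

y = -0.1531x + 11.6898


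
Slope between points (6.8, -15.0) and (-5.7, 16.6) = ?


dy = 16.6 + 15.0 = 31.6
dx = -5.7 - 6.8 = -12.5
m = 31.6/(-12.5) = -2.5280

m = -2.5280


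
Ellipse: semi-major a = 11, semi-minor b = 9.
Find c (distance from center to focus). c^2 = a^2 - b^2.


c^2 = 11^2 - 9^2 = 121 - 81 = 40
c = sqrt(40) = 6.3246

c = 6.3246


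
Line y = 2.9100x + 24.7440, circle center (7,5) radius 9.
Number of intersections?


Substitute y = 2.9100x + 24.7440: (x-7)^2 + (2.9100x+24.7440-5)^2 = 81
Expand to Ax^2 + Bx + C = 0, where b-k = 19.744
A = 1+m^2 = 9.4681
B = 2(m(b-k) - h) = 2(2.9100*19.744 - 7) = 100.91008
C = h^2 + (b-k)^2 - r^2 = 49 + 389.825536 - 81 = 357.825536
disc = B^2-4AC = 10182.8442 - 13551.7118 = -3368.8676
disc < 0

0 intersection points


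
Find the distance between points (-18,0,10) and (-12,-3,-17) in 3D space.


dx=6, dy=-3, dz=-27
d = sqrt(36+9+729) = sqrt(774) = 27.8209

27.8209


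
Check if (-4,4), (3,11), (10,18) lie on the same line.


-4*(11-18) + 3*(18-4) + 10*(4-11)
= 28 + 42 - 70 = 0

Yes, collinear (determinant = 0)


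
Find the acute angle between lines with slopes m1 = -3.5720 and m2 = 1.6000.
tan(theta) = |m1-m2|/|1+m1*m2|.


m1-m2 = -5.172
1+m1*m2 = -4.7152
tan(theta) = |-5.172/(-4.7152)| = 1.096878
theta = arctan(|-5.172/(-4.7152)|) = 47.6452 degrees (acute angle)

47.6452 degrees


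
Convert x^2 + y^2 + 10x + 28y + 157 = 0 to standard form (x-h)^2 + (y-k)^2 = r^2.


h = -D/2 = -10/2 = -5
k = -E/2 = -28/2 = -14
r^2 = h^2 + k^2 - F = 25 + 196 - 157 = 64
r = 8

Center (-5, -14), radius = 8


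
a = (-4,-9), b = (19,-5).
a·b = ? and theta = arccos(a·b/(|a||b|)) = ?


a·b = -4*19 - 9*(-5) = -76 + 45 = -31
|a| = sqrt(16+81) = 9.8489
|b| = sqrt(361+25) = 19.6469
cos(theta) = -31/(sqrt(97)*sqrt(386)) = -31/sqrt(37442) = -0.160207
theta = arccos(-31/sqrt(37442)) = 99.2189 degrees

a·b = -31, theta = 99.2189 deg


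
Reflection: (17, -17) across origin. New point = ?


Reflection rule for origin: (-x, -y)
(17, -17) -> (-17, 17)

(-17, 17)


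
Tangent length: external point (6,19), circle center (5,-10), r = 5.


d = sqrt((6-5)^2 + (19+ 10)^2) = sqrt(1+841) = 29.0172
L = sqrt(842.0000 - 25) = sqrt(817.0000) = 28.5832

28.5832


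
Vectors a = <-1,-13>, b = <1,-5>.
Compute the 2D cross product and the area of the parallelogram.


cross = -1*(-5) + 13*1 = 5 + 13 = 18
Parallelogram area = |18| = 18

cross = 18, parallelogram area = 18


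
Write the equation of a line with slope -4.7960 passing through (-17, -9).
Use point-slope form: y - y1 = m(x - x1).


y + 9 = -4.7960(x + 17)
y = -4.7960x - 9 + 4.7960*(-17)
y = -4.7960x - 90.5320

y = -4.7960x - 90.5320


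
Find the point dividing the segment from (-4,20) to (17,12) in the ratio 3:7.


Px = (3*17 + 7*(-4))/10 = 23/10 = 2.3000
Py = (3*12 + 7*20)/10 = 176/10 = 17.6000

P = (2.3000, 17.6000)


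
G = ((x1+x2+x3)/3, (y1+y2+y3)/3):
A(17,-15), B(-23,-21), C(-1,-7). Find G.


Gx = (17- 23- 1)/3 = -7/3 = -2.3333
Gy = (-15- 21- 7)/3 = -43/3 = -14.3333

G = (-2.3333, -14.3333)


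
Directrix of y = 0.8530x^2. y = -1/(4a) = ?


a = 0.8530
1/(4a) = 0.2931
directrix: y = -0.2931 = -0.2931

y = -0.2931


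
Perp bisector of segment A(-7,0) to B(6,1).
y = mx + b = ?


Midpoint = (-0.5, 0.5)
Slope of AB = dy/dx = 1/13 = 0.0769
Perp slope = -dx/dy = -13/1 = -13.0000
b = My - (perp slope)*Mx = 0.5 + (13*(-0.5))/1 = 0.5 - 6.5000 = -6.0000

y = -13.0000x - 6.0000


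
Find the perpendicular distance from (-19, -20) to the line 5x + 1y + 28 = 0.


|5*(-19) + 1*(-20) + 28| = |-87| = 87
sqrt(25 + 1) = sqrt(26) = 5.0990
d = 87/sqrt(26) = 17.0621

17.0621


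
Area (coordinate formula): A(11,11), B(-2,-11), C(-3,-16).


11*(-11+ 16) = 55
-2*(-16-11) = 54
-3*(11+ 11) = -66
sum = 43
Area = |43|/2 = 21.5000

21.5000 sq units


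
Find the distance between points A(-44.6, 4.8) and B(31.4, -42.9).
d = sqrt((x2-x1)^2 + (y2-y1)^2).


dx = 31.4 + 44.6 = 76.0
dy = -42.9 - 4.8 = -47.7
d = sqrt(5776.0 + 2275.29) = sqrt(8051.29) = 89.7290

89.7290


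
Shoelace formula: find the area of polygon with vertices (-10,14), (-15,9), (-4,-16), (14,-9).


sum(xi*y_{i+1}) = -10*9 - 15*(-16) - 4*(-9) + 14*14 = 382
sum(yi*x_{i+1}) = 14*(-15) + 9*(-4) - 16*14 - 9*(-10) = -380
Area = |382 + 380|/2 = 762/2 = 381.0000

381.0000 sq units


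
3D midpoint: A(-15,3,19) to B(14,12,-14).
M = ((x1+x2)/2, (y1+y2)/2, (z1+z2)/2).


Mx = (-15+14)/2 = -0.5000
My = (3+12)/2 = 7.5000
Mz = (19- 14)/2 = 2.5000

M = (-0.5000, 7.5000, 2.5000)


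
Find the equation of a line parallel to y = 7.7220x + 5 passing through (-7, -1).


Parallel lines have equal slopes.
m2 = 7.7220
b2 = -1 - 7.7220*(-7) = 53.0540

y = 7.7220x + 53.0540


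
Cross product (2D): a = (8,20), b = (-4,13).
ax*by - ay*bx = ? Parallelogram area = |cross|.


cross = 8*13 - 20*(-4) = 104 + 80 = 184
Parallelogram area = |184| = 184

cross = 184, parallelogram area = 184


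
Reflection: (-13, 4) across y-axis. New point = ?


Reflection rule for y-axis: (-x, y)
(-13, 4) -> (13, 4)

(13, 4)


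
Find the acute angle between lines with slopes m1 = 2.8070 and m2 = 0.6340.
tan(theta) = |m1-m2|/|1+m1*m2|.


m1-m2 = 2.173
1+m1*m2 = 2.779638
tan(theta) = |2.173/2.779638| = 0.781756
theta = arctan(|2.173/2.779638|) = 38.0167 degrees (acute angle)

38.0167 degrees


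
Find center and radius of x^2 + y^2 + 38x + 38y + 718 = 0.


h = -D/2 = -38/2 = -19
k = -E/2 = -38/2 = -19
r^2 = h^2 + k^2 - F = 361 + 361 - 718 = 4
r = 2

Center (-19, -19), radius = 2


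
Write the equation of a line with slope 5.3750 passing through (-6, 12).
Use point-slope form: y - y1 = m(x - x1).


y - 12 = 5.3750(x + 6)
y = 5.3750x + 12 - 5.3750*(-6)
y = 5.3750x + 44.2500

y = 5.3750x + 44.2500


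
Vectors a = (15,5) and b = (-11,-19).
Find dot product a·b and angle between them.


a·b = 15*(-11) + 5*(-19) = -165 - 95 = -260
|a| = sqrt(225+25) = 15.8114
|b| = sqrt(121+361) = 21.9545
cos(theta) = -260/(sqrt(250)*sqrt(482)) = -260/sqrt(120500) = -0.748997
theta = arccos(-260/sqrt(120500)) = 138.5035 degrees

a·b = -260, theta = 138.5035 deg


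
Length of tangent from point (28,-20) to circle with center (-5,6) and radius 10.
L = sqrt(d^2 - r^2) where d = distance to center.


d = sqrt((28+ 5)^2 + (-20-6)^2) = sqrt(1089+676) = 42.0119
L = sqrt(1765.0000 - 100) = sqrt(1665.0000) = 40.8044

40.8044


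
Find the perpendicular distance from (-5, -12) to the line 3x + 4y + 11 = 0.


|3*(-5) + 4*(-12) + 11| = |-52| = 52
sqrt(9 + 16) = sqrt(25) = 5.0000
d = 52/sqrt(25) = 10.4000

10.4000


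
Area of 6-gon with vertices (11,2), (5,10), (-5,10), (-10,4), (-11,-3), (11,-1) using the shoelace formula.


sum(xi*y_{i+1}) = 11*10 + 5*10 - 5*4 - 10*(-3) - 11*(-1) + 11*2 = 203
sum(yi*x_{i+1}) = 2*5 + 10*(-5) + 10*(-10) + 4*(-11) - 3*11 - 1*11 = -228
Area = |203 + 228|/2 = 431/2 = 215.5000

215.5000 sq units


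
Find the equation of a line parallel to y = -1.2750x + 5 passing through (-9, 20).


Parallel lines have equal slopes.
m2 = -1.2750
b2 = 20 + 1.2750*(-9) = 8.5250

y = -1.2750x + 8.5250


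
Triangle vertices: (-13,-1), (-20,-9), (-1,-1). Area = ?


-13*(-9+ 1) = 104
-20*(-1+ 1) = 0
-1*(-1+ 9) = -8
sum = 96
Area = |96|/2 = 48.0000

48.0000 sq units


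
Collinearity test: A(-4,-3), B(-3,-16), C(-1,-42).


-4*(-16+ 42) - 3*(-42+ 3) - 1*(-3+ 16)
= -104 + 117 - 13 = 0

Yes, collinear (determinant = 0)


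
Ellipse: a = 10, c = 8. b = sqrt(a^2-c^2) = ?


b^2 = 10^2 - (8)^2 = 100 - 64 = 36
b = sqrt(36) = 6

b = 6


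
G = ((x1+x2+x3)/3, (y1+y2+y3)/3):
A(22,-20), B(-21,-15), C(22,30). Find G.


Gx = (22- 21+22)/3 = 23/3 = 7.6667
Gy = (-20- 15+30)/3 = -5/3 = -1.6667

G = (7.6667, -1.6667)


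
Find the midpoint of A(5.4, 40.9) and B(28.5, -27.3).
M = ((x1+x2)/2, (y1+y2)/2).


Mx = (5.4 + 28.5)/2 = 33.9/2 = 16.9500
My = (40.9 - 27.3)/2 = 13.6/2 = 6.8000

(16.9500, 6.8000)


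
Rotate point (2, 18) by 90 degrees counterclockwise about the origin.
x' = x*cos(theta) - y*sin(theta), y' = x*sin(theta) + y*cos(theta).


cos(90) = 0, sin(90) = 1
x' = 2*0 - 18*1 = -18
y' = 2*1 + 18*0 = 2

(-18, 2)


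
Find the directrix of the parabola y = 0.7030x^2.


a = 0.7030
1/(4a) = 0.3556
directrix: y = -0.3556 = -0.3556

y = -0.3556


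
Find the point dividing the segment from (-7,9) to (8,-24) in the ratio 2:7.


Px = (2*8 + 7*(-7))/9 = -33/9 = -3.6667
Py = (2*(-24) + 7*9)/9 = 15/9 = 1.6667

P = (-3.6667, 1.6667)


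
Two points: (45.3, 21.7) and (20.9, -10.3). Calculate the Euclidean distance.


dx = 20.9 - 45.3 = -24.4
dy = -10.3 - 21.7 = -32.0
d = sqrt(595.36 + 1024.0) = sqrt(1619.36) = 40.2413

40.2413


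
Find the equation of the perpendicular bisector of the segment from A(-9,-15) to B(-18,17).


Midpoint = (-13.5, 1)
Slope of AB = dy/dx = 32/(-9) = -3.5556
Perp slope = -dx/dy = 9/32 = 0.2812
b = My - (perp slope)*Mx = 1 + (-9*(-13.5))/32 = 1 + 3.7969 = 4.7969

y = 0.2812x + 4.7969


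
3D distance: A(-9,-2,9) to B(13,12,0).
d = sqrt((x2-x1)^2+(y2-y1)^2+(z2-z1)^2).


dx=22, dy=14, dz=-9
d = sqrt(484+196+81) = sqrt(761) = 27.5862

27.5862


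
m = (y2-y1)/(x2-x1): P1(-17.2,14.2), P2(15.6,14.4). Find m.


dy = 14.4 - 14.2 = 0.2
dx = 15.6 + 17.2 = 32.8
m = 0.2/32.8 = 0.0061

m = 0.0061


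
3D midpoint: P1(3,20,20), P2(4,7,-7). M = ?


Mx = (3+4)/2 = 3.5000
My = (20+7)/2 = 13.5000
Mz = (20- 7)/2 = 6.5000

M = (3.5000, 13.5000, 6.5000)


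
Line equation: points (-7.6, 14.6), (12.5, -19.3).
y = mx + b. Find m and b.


m = (-33.9)/(20.1) = -1.6866
b = y1 - m*x1 = 14.6 - (-33.9*(-7.6))/(20.1) = 14.6 - 12.8179 = 1.7821

y = -1.6866x + 1.7821


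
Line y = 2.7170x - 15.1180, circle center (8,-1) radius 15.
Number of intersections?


Substitute y = 2.7170x - 15.1180: (x-8)^2 + (2.7170x- 15.1180+ 1)^2 = 225
Expand to Ax^2 + Bx + C = 0, where b-k = -14.118
A = 1+m^2 = 8.382089
B = 2(m(b-k) - h) = 2(2.7170*(-14.118) - 8) = -92.717212
C = h^2 + (b-k)^2 - r^2 = 64 + 199.317924 - 225 = 38.317924
disc = B^2-4AC = 8596.4814 - 1284.7370 = 7311.7444
disc > 0

2 intersection points


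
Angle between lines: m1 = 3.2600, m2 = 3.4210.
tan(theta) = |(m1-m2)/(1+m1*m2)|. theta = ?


m1-m2 = -0.161
1+m1*m2 = 12.15246
tan(theta) = |-0.161/12.15246| = 0.013248
theta = arctan(|-0.161/12.15246|) = 0.7590 degrees (acute angle)

0.7590 degrees


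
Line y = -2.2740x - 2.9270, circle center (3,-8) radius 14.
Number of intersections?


Substitute y = -2.2740x - 2.9270: (x-3)^2 + (-2.2740x- 2.9270+ 8)^2 = 196
Expand to Ax^2 + Bx + C = 0, where b-k = 5.073
A = 1+m^2 = 6.171076
B = 2(m(b-k) - h) = 2(-2.2740*5.073 - 3) = -29.072004
C = h^2 + (b-k)^2 - r^2 = 9 + 25.735329 - 196 = -161.264671
disc = B^2-4AC = 845.1814 + 3980.7062 = 4825.8876
disc > 0

2 intersection points


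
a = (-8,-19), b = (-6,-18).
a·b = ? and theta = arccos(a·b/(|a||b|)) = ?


a·b = -8*(-6) - 19*(-18) = 48 + 342 = 390
|a| = sqrt(64+361) = 20.6155
|b| = sqrt(36+324) = 18.9737
cos(theta) = 390/(sqrt(425)*sqrt(360)) = 390/sqrt(153000) = 0.997054
theta = arccos(390/sqrt(153000)) = 4.3987 degrees

a·b = 390, theta = 4.3987 deg


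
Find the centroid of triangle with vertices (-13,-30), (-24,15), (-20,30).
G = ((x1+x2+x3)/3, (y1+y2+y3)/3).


Gx = (-13- 24- 20)/3 = -57/3 = -19.0000
Gy = (-30+15+30)/3 = 15/3 = 5.0000

G = (-19.0000, 5.0000)


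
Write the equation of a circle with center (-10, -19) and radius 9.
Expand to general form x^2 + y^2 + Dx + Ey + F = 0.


(x+ 10)^2 + (y+ 19)^2 = 9^2
D = -2h = 20, E = -2k = 38
F = h^2+k^2-r^2 = 100+361-81 = 380

x^2 + y^2 + 20x + 38y + 380 = 0


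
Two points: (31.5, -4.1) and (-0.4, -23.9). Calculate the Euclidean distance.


dx = -0.4 - 31.5 = -31.9
dy = -23.9 + 4.1 = -19.8
d = sqrt(1017.61 + 392.04) = sqrt(1409.65) = 37.5453

37.5453


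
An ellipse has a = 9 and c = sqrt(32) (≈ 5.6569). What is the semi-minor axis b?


b^2 = 9^2 - (sqrt(32))^2 = 81 - 32 = 49
b = sqrt(49) = 7

b = 7


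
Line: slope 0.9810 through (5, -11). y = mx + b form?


y + 11 = 0.9810(x - 5)
y = 0.9810x - 11 - 0.9810*5
y = 0.9810x - 15.9050

y = 0.9810x - 15.9050


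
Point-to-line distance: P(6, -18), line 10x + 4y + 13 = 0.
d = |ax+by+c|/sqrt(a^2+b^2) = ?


|10*6 + 4*(-18) + 13| = |1| = 1
sqrt(100 + 16) = sqrt(116) = 10.7703
d = 1/sqrt(116) = 0.0928

0.0928


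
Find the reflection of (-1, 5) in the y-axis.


Reflection rule for y-axis: (-x, y)
(-1, 5) -> (1, 5)

(1, 5)


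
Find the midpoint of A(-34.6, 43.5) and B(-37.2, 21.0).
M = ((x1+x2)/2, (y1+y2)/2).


Mx = (-34.6 - 37.2)/2 = -71.8/2 = -35.9000
My = (43.5 + 21.0)/2 = 64.5/2 = 32.2500

(-35.9000, 32.2500)


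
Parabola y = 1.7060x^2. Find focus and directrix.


a = 1.7060
1/(4a) = 0.1465
Focus = (0, 0.1465)
Directrix: y = -0.1465

Focus = (0, 0.1465), Directrix: y = -0.1465


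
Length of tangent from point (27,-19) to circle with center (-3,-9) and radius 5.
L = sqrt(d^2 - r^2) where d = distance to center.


d = sqrt((27+ 3)^2 + (-19+ 9)^2) = sqrt(900+100) = 31.6228
L = sqrt(1000.0000 - 25) = sqrt(975.0000) = 31.2250

31.2250


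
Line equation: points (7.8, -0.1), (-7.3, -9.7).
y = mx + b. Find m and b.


m = (-9.6)/(-15.1) = 0.6358
b = y1 - m*x1 = -0.1 - (-9.6*7.8)/(-15.1) = -0.1 - 4.9589 = -5.0589

y = 0.6358x - 5.0589


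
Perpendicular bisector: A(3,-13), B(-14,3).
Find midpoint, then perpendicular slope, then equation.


Midpoint = (-5.5, -5)
Slope of AB = dy/dx = 16/(-17) = -0.9412
Perp slope = -dx/dy = 17/16 = 1.0625
b = My - (perp slope)*Mx = -5 + (-17*(-5.5))/16 = -5 + 5.8438 = 0.8438

y = 1.0625x + 0.8438


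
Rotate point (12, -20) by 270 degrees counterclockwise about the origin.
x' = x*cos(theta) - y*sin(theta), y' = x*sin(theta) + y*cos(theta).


cos(270) = 0, sin(270) = -1
x' = 12*0 + 20*(-1) = -20
y' = 12*(-1) - 20*0 = -12

(-20, -12)


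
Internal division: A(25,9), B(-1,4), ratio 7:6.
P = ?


Px = (7*(-1) + 6*25)/13 = 143/13 = 11.0000
Py = (7*4 + 6*9)/13 = 82/13 = 6.3077

P = (11.0000, 6.3077)


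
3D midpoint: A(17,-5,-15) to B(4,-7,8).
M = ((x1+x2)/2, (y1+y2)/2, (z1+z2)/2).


Mx = (17+4)/2 = 10.5000
My = (-5- 7)/2 = -6.0000
Mz = (-15+8)/2 = -3.5000

M = (10.5000, -6.0000, -3.5000)


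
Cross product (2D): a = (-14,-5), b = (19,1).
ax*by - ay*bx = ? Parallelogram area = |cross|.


cross = -14*1 + 5*19 = -14 + 95 = 81
Parallelogram area = |81| = 81

cross = 81, parallelogram area = 81


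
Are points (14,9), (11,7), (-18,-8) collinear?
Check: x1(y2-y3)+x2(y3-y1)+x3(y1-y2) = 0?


14*(7+ 8) + 11*(-8-9) - 18*(9-7)
= 210 - 187 - 36 = -13

No, not collinear (determinant = -13)


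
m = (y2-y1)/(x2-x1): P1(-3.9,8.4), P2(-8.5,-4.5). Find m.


dy = -4.5 - 8.4 = -12.9
dx = -8.5 + 3.9 = -4.6
m = -12.9/(-4.6) = 2.8043

m = 2.8043


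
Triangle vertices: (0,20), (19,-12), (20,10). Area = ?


0*(-12-10) = 0
19*(10-20) = -190
20*(20+ 12) = 640
sum = 450
Area = |450|/2 = 225.0000

225.0000 sq units


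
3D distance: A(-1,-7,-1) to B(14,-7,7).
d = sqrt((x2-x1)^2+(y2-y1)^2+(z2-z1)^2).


dx=15, dy=0, dz=8
d = sqrt(225+0+64) = sqrt(289) = 17.0000

17.0000


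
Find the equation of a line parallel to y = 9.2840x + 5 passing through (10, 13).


Parallel lines have equal slopes.
m2 = 9.2840
b2 = 13 - 9.2840*10 = -79.8400

y = 9.2840x - 79.8400


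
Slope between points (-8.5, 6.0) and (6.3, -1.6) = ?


dy = -1.6 - 6.0 = -7.6
dx = 6.3 + 8.5 = 14.8
m = -7.6/14.8 = -0.5135

m = -0.5135


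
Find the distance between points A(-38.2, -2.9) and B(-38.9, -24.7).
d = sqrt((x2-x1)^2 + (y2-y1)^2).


dx = -38.9 + 38.2 = -0.7
dy = -24.7 + 2.9 = -21.8
d = sqrt(0.49 + 475.24) = sqrt(475.73) = 21.8112

21.8112


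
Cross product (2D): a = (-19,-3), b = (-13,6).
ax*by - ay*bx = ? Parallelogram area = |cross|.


cross = -19*6 + 3*(-13) = -114 - 39 = -153
Parallelogram area = |-153| = 153

cross = -153, parallelogram area = 153


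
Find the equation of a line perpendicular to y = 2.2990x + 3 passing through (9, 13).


Perpendicular slope = -1/m1 = -1/2.2990 = -0.4350
b2 = y0 - m2*x0 = 13 + 9/2.2990 = 13 + 3.9147 = 16.9147

y = -0.4350x + 16.9147


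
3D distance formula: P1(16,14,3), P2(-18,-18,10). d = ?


dx=-34, dy=-32, dz=7
d = sqrt(1156+1024+49) = sqrt(2229) = 47.2123

47.2123


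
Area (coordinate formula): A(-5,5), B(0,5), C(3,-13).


-5*(5+ 13) = -90
0*(-13-5) = 0
3*(5-5) = 0
sum = -90
Area = |-90|/2 = 45.0000

45.0000 sq units


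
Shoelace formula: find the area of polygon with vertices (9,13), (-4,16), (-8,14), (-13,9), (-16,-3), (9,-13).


sum(xi*y_{i+1}) = 9*16 - 4*14 - 8*9 - 13*(-3) - 16*(-13) + 9*13 = 380
sum(yi*x_{i+1}) = 13*(-4) + 16*(-8) + 14*(-13) + 9*(-16) - 3*9 - 13*9 = -650
Area = |380 + 650|/2 = 1030/2 = 515.0000

515.0000 sq units


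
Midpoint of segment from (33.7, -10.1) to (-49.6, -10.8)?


Mx = (33.7 - 49.6)/2 = -15.9/2 = -7.9500
My = (-10.1 - 10.8)/2 = -20.9/2 = -10.4500

(-7.9500, -10.4500)


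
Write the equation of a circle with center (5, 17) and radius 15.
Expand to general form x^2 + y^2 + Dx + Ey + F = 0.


(x-5)^2 + (y-17)^2 = 15^2
D = -2h = -10, E = -2k = -34
F = h^2+k^2-r^2 = 25+289-225 = 89

x^2 + y^2 - 10x - 34y + 89 = 0


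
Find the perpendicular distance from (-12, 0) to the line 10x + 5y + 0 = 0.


|10*(-12) + 5*0 + 0| = |-120| = 120
sqrt(100 + 25) = sqrt(125) = 11.1803
d = 120/sqrt(125) = 10.7331

10.7331


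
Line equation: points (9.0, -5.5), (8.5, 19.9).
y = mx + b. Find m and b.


m = (25.4)/(-0.5) = -50.8000
b = y1 - m*x1 = -5.5 - (25.4*9.0)/(-0.5) = -5.5 + 457.2000 = 451.7000

y = -50.8000x + 451.7000


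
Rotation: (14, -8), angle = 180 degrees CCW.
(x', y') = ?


cos(180) = -1, sin(180) = 0
x' = 14*(-1) + 8*0 = -14
y' = 14*0 - 8*(-1) = 8

(-14, 8)


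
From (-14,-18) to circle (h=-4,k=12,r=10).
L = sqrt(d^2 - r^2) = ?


d = sqrt((-14+ 4)^2 + (-18-12)^2) = sqrt(100+900) = 31.6228
L = sqrt(1000.0000 - 100) = sqrt(900.0000) = 30.0000

30.0000


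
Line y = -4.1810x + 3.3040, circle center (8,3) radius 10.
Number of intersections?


Substitute y = -4.1810x + 3.3040: (x-8)^2 + (-4.1810x+3.3040-3)^2 = 100
Expand to Ax^2 + Bx + C = 0, where b-k = 0.304
A = 1+m^2 = 18.480761
B = 2(m(b-k) - h) = 2(-4.1810*0.304 - 8) = -18.542048
C = h^2 + (b-k)^2 - r^2 = 64 + 0.092416 - 100 = -35.907584
disc = B^2-4AC = 343.8075 + 2654.3979 = 2998.2054
disc > 0

2 intersection points
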